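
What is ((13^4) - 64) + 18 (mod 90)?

75

(13)^4 ≡ 31 (mod 90)
31 - 64 = -33 ≡ 57 (mod 90)
57 + 18 = 75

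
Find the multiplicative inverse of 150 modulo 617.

399

617 = 4*150 + 17
150 = 8*17 + 14
17 = 1*14 + 3
14 = 4*3 + 2
3 = 1*2 + 1
2 = 2*1 + 0
gcd(150, 617) = 1, so the inverse exists.
Bézout: 1 = 53*617 − 218*150.
So 150⁻¹ ≡ −218 ≡ 399 (mod 617).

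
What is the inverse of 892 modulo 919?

Apply the Euclidean algorithm and back-substitute:
919 = 1×892 + 27
892 = 33×27 + 1
27 = 27×1 + 0
gcd(892, 919) = 1, so the inverse exists.
Bézout: 1 = −33×919 + 34×892.
So 892⁻¹ ≡ 34 (mod 919).

34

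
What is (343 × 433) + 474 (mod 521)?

343 × 433 = 148519 ≡ 34 (mod 521)
34 + 474 = 508

508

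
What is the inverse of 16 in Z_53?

10

53 = 3×16 + 5
16 = 3×5 + 1
5 = 5×1 + 0
gcd(16, 53) = 1, so the inverse exists.
Bézout: 1 = −3×53 + 10×16.
So 16⁻¹ ≡ 10 (mod 53).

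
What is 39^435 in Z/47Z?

435 in binary is 110110011, i.e. 435 = 256 + 128 + 32 + 16 + 2 + 1.
39^1 ≡ 39 (mod 47)
39^2 ≡ 39^2 = 1521 ≡ 17 (mod 47)
39^4 ≡ 17^2 = 289 ≡ 7 (mod 47)
39^8 ≡ 7^2 = 49 ≡ 2 (mod 47)
39^16 ≡ 2^2 = 4 (mod 47)
39^32 ≡ 4^2 = 16 (mod 47)
39^64 ≡ 16^2 = 256 ≡ 21 (mod 47)
39^128 ≡ 21^2 = 441 ≡ 18 (mod 47)
39^256 ≡ 18^2 = 324 ≡ 42 (mod 47)
39^435 = 39^256 × 39^128 × 39^32 × 39^16 × 39^2 × 39^1 ≡ 42 × 18 × 16 × 4 × 17 × 39 (mod 47).
Accumulate the product:
42 × 18 = 756 ≡ 4
4 × 16 = 64 ≡ 17
17 × 4 = 68 ≡ 21
21 × 17 = 357 ≡ 28
28 × 39 = 1092 ≡ 11

11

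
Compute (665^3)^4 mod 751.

499

(665)^3 ≡ 41 (mod 751)
(41)^4 ≡ 499 (mod 751)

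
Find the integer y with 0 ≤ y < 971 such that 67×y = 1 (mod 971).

29

Run the extended Euclidean algorithm:
971 = 14×67 + 33
67 = 2×33 + 1
33 = 33×1 + 0
gcd(67, 971) = 1, so the inverse exists.
Bézout: 1 = −2×971 + 29×67.
So 67⁻¹ ≡ 29 (mod 971).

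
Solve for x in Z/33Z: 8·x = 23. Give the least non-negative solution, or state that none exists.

gcd(8, 33) = 1, so a unique solution mod 33 exists.
8⁻¹ ≡ 29 (mod 33).
x ≡ 29·23 ≡ 7 (mod 33).

7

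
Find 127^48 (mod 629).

Using repeated squaring:
48 in binary is 110000, i.e. 48 = 32 + 16.
127^1 ≡ 127 (mod 629)
127^2 ≡ 127^2 = 16129 ≡ 404 (mod 629)
127^4 ≡ 404^2 = 163216 ≡ 305 (mod 629)
127^8 ≡ 305^2 = 93025 ≡ 562 (mod 629)
127^16 ≡ 562^2 = 315844 ≡ 86 (mod 629)
127^32 ≡ 86^2 = 7396 ≡ 477 (mod 629)
127^48 = 127^32 × 127^16 ≡ 477 × 86 (mod 629).
477 × 86 = 41022 ≡ 137 (mod 629).

137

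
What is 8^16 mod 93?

Using repeated squaring:
8^1 ≡ 8 (mod 93)
8^2 ≡ 8^2 = 64 (mod 93)
8^4 ≡ 64^2 = 4096 ≡ 4 (mod 93)
8^8 ≡ 4^2 = 16 (mod 93)
8^16 ≡ 16^2 = 256 ≡ 70 (mod 93)
So 8^16 ≡ 70 (mod 93).

70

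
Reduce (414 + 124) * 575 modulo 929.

922

414 + 124 = 538
538 * 575 = 309350 ≡ 922 (mod 929)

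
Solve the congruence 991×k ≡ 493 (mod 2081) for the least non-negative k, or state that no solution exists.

gcd(991, 2081) = 1, so a unique solution mod 2081 exists.
991⁻¹ ≡ 21 (mod 2081).
k ≡ 21×493 ≡ 2029 (mod 2081).

2029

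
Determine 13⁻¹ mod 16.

16 = 1·13 + 3
13 = 4·3 + 1
3 = 3·1 + 0
gcd(13, 16) = 1, so the inverse exists.
Bézout: 1 = −4·16 + 5·13.
So 13⁻¹ ≡ 5 (mod 16).

5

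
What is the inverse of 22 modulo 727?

727 = 33·22 + 1
22 = 22·1 + 0
gcd(22, 727) = 1, so the inverse exists.
Back-substitute for 1:
1 = 1·727 − 33·22
So 22⁻¹ ≡ −33 ≡ 694 (mod 727).

694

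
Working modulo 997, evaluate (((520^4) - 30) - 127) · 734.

(520)^4 ≡ 504 (mod 997)
504 - 30 = 474
474 - 127 = 347
347 · 734 = 254698 ≡ 463 (mod 997)

463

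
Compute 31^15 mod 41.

40

15 in binary is 1111, i.e. 15 = 8 + 4 + 2 + 1.
31^1 ≡ 31 (mod 41)
31^2 ≡ 31^2 = 961 ≡ 18 (mod 41)
31^4 ≡ 18^2 = 324 ≡ 37 (mod 41)
31^8 ≡ 37^2 = 1369 ≡ 16 (mod 41)
31^15 = 31^8 × 31^4 × 31^2 × 31^1 ≡ 16 × 37 × 18 × 31 (mod 41).
Accumulate the product:
16 × 37 = 592 ≡ 18
18 × 18 = 324 ≡ 37
37 × 31 = 1147 ≡ 40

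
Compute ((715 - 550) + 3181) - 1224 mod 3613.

2122

715 - 550 = 165
165 + 3181 = 3346
3346 - 1224 = 2122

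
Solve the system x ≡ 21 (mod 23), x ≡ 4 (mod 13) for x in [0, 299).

23⁻¹ mod 13: 23×4 ≡ 1 (mod 13), so 23⁻¹ ≡ 4.
x = 21 + 23×((4 − 21)×4 mod 13) = 21 + 23×10 = 251.

251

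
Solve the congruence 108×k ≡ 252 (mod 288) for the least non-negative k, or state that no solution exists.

5

gcd(108, 288) = 36, and 36 | 252, so solutions exist.
Divide through by 36: 3×k ≡ 7 (mod 8).
3⁻¹ ≡ 3 (mod 8).
k ≡ 3×7 ≡ 5 (mod 8).
The smallest non-negative solution is k = 5.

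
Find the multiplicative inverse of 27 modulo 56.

56 = 2×27 + 2
27 = 13×2 + 1
2 = 2×1 + 0
gcd(27, 56) = 1, so the inverse exists.
Back-substitute for 1:
1 = 1×27 − 13×2
  = −13×56 + 27×27
So 27⁻¹ ≡ 27 (mod 56).

27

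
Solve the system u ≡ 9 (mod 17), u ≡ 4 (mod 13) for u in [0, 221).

17⁻¹ mod 13: 17×10 ≡ 1 (mod 13), so 17⁻¹ ≡ 10.
u = 9 + 17×((4 − 9)×10 mod 13) = 9 + 17×2 = 43.

43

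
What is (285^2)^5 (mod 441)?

(285)^2 ≡ 81 (mod 441)
(81)^5 ≡ 261 (mod 441)

261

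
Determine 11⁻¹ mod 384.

By the extended Euclidean algorithm:
384 = 34·11 + 10
11 = 1·10 + 1
10 = 10·1 + 0
gcd(11, 384) = 1, so the inverse exists.
Back-substitute for 1:
1 = 1·11 − 1·10
  = −1·384 + 35·11
So 11⁻¹ ≡ 35 (mod 384).

35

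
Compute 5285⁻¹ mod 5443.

2377

Apply the Euclidean algorithm and back-substitute:
5443 = 1×5285 + 158
5285 = 33×158 + 71
158 = 2×71 + 16
71 = 4×16 + 7
16 = 2×7 + 2
7 = 3×2 + 1
2 = 2×1 + 0
gcd(5285, 5443) = 1, so the inverse exists.
Bézout: 1 = −2308×5443 + 2377×5285.
So 5285⁻¹ ≡ 2377 (mod 5443).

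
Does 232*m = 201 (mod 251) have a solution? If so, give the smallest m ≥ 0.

gcd(232, 251) = 1, so a unique solution mod 251 exists.
232⁻¹ ≡ 66 (mod 251).
m ≡ 66*201 ≡ 214 (mod 251).

214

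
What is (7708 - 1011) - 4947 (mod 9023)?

7708 - 1011 = 6697
6697 - 4947 = 1750

1750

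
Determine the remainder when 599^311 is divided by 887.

775

Using repeated squaring:
599^1 ≡ 599 (mod 887)
599^2 ≡ 599^2 = 358801 ≡ 453 (mod 887)
599^4 ≡ 453^2 = 205209 ≡ 312 (mod 887)
599^8 ≡ 312^2 = 97344 ≡ 661 (mod 887)
599^16 ≡ 661^2 = 436921 ≡ 517 (mod 887)
599^32 ≡ 517^2 = 267289 ≡ 302 (mod 887)
599^64 ≡ 302^2 = 91204 ≡ 730 (mod 887)
599^128 ≡ 730^2 = 532900 ≡ 700 (mod 887)
599^256 ≡ 700^2 = 490000 ≡ 376 (mod 887)
599^311 = 599^256 · 599^32 · 599^16 · 599^4 · 599^2 · 599^1 ≡ 376 · 302 · 517 · 312 · 453 · 599 (mod 887).
Accumulate the product:
376 · 302 = 113552 ≡ 16
16 · 517 = 8272 ≡ 289
289 · 312 = 90168 ≡ 581
581 · 453 = 263193 ≡ 641
641 · 599 = 383959 ≡ 775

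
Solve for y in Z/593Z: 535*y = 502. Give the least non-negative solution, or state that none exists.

523

gcd(535, 593) = 1, so a unique solution mod 593 exists.
535⁻¹ ≡ 92 (mod 593).
y ≡ 92*502 ≡ 523 (mod 593).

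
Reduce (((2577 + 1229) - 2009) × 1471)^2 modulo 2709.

2577 + 1229 = 3806 ≡ 1097 (mod 2709)
1097 - 2009 = -912 ≡ 1797 (mod 2709)
1797 × 1471 = 2643387 ≡ 2112 (mod 2709)
(2112)^2 ≡ 1530 (mod 2709)

1530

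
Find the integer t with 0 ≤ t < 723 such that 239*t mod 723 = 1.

602

723 = 3*239 + 6
239 = 39*6 + 5
6 = 1*5 + 1
5 = 5*1 + 0
gcd(239, 723) = 1, so the inverse exists.
Bézout: 1 = 40*723 − 121*239.
So 239⁻¹ ≡ −121 ≡ 602 (mod 723).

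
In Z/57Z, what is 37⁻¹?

37

57 = 1·37 + 20
37 = 1·20 + 17
20 = 1·17 + 3
17 = 5·3 + 2
3 = 1·2 + 1
2 = 2·1 + 0
gcd(37, 57) = 1, so the inverse exists.
Bézout: 1 = 13·57 − 20·37.
So 37⁻¹ ≡ −20 ≡ 37 (mod 57).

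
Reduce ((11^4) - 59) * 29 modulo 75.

28

(11)^4 ≡ 16 (mod 75)
16 - 59 = -43 ≡ 32 (mod 75)
32 * 29 = 928 ≡ 28 (mod 75)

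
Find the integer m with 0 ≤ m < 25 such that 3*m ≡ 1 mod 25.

Apply the Euclidean algorithm and back-substitute:
25 = 8*3 + 1
3 = 3*1 + 0
gcd(3, 25) = 1, so the inverse exists.
Bézout: 1 = 1*25 − 8*3.
So 3⁻¹ ≡ −8 ≡ 17 (mod 25).

17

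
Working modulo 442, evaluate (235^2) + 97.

72

(235)^2 ≡ 417 (mod 442)
417 + 97 = 514 ≡ 72 (mod 442)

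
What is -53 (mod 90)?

37

-53 = -1×90 + 37, so -53 ≡ 37 (mod 90).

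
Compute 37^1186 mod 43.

1186 in binary is 10010100010, i.e. 1186 = 1024 + 128 + 32 + 2.
37^1 ≡ 37 (mod 43)
37^2 ≡ 37^2 = 1369 ≡ 36 (mod 43)
37^4 ≡ 36^2 = 1296 ≡ 6 (mod 43)
37^8 ≡ 6^2 = 36 (mod 43)
37^16 ≡ 36^2 = 1296 ≡ 6 (mod 43)
37^32 ≡ 6^2 = 36 (mod 43)
37^64 ≡ 36^2 = 1296 ≡ 6 (mod 43)
37^128 ≡ 6^2 = 36 (mod 43)
37^256 ≡ 36^2 = 1296 ≡ 6 (mod 43)
37^512 ≡ 6^2 = 36 (mod 43)
37^1024 ≡ 36^2 = 1296 ≡ 6 (mod 43)
37^1186 = 37^1024 * 37^128 * 37^32 * 37^2 ≡ 6 * 36 * 36 * 36 (mod 43).
Accumulate the product:
6 * 36 = 216 ≡ 1
1 * 36 = 36
36 * 36 = 1296 ≡ 6

6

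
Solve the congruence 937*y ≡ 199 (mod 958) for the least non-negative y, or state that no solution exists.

gcd(937, 958) = 1, so a unique solution mod 958 exists.
937⁻¹ ≡ 593 (mod 958).
y ≡ 593*199 ≡ 173 (mod 958).

173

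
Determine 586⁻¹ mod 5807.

Apply the Euclidean algorithm and back-substitute:
5807 = 9*586 + 533
586 = 1*533 + 53
533 = 10*53 + 3
53 = 17*3 + 2
3 = 1*2 + 1
2 = 2*1 + 0
gcd(586, 5807) = 1, so the inverse exists.
Bézout: 1 = 199*5807 − 1972*586.
So 586⁻¹ ≡ −1972 ≡ 3835 (mod 5807).

3835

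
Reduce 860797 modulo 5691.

860797 = 151*5691 + 1456, so 860797 ≡ 1456 (mod 5691).

1456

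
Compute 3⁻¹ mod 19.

19 = 6*3 + 1
3 = 3*1 + 0
gcd(3, 19) = 1, so the inverse exists.
Back-substitute for 1:
1 = 1*19 − 6*3
So 3⁻¹ ≡ −6 ≡ 13 (mod 19).

13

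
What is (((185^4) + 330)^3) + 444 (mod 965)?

(185)^4 ≡ 815 (mod 965)
815 + 330 = 1145 ≡ 180 (mod 965)
(180)^3 ≡ 505 (mod 965)
505 + 444 = 949

949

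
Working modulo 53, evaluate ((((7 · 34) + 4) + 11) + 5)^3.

28

7 · 34 = 238 ≡ 26 (mod 53)
26 + 4 = 30
30 + 11 = 41
41 + 5 = 46
(46)^3 ≡ 28 (mod 53)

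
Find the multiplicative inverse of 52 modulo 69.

4

By the extended Euclidean algorithm:
69 = 1·52 + 17
52 = 3·17 + 1
17 = 17·1 + 0
gcd(52, 69) = 1, so the inverse exists.
Bézout: 1 = −3·69 + 4·52.
So 52⁻¹ ≡ 4 (mod 69).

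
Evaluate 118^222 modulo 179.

Compute successive squares:
222 in binary is 11011110, i.e. 222 = 128 + 64 + 16 + 8 + 4 + 2.
118^1 ≡ 118 (mod 179)
118^2 ≡ 118^2 = 13924 ≡ 141 (mod 179)
118^4 ≡ 141^2 = 19881 ≡ 12 (mod 179)
118^8 ≡ 12^2 = 144 (mod 179)
118^16 ≡ 144^2 = 20736 ≡ 151 (mod 179)
118^32 ≡ 151^2 = 22801 ≡ 68 (mod 179)
118^64 ≡ 68^2 = 4624 ≡ 149 (mod 179)
118^128 ≡ 149^2 = 22201 ≡ 5 (mod 179)
118^222 = 118^128 * 118^64 * 118^16 * 118^8 * 118^4 * 118^2 ≡ 5 * 149 * 151 * 144 * 12 * 141 (mod 179).
Accumulate the product:
5 * 149 = 745 ≡ 29
29 * 151 = 4379 ≡ 83
83 * 144 = 11952 ≡ 138
138 * 12 = 1656 ≡ 45
45 * 141 = 6345 ≡ 80

80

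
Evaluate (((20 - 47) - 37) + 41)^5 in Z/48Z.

20 - 47 = -27 ≡ 21 (mod 48)
21 - 37 = -16 ≡ 32 (mod 48)
32 + 41 = 73 ≡ 25 (mod 48)
(25)^5 ≡ 25 (mod 48)

25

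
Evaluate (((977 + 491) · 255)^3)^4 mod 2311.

64

977 + 491 = 1468
1468 · 255 = 374340 ≡ 2269 (mod 2311)
(2269)^3 ≡ 2175 (mod 2311)
(2175)^4 ≡ 64 (mod 2311)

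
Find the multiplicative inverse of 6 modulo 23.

4

23 = 3·6 + 5
6 = 1·5 + 1
5 = 5·1 + 0
gcd(6, 23) = 1, so the inverse exists.
Back-substitute for 1:
1 = 1·6 − 1·5
  = −1·23 + 4·6
So 6⁻¹ ≡ 4 (mod 23).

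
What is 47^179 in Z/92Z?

Using repeated squaring:
179 in binary is 10110011, i.e. 179 = 128 + 32 + 16 + 2 + 1.
47^1 ≡ 47 (mod 92)
47^2 ≡ 47^2 = 2209 ≡ 1 (mod 92)
47^4 ≡ 1^2 = 1 (mod 92)
47^8 ≡ 1^2 = 1 (mod 92)
47^16 ≡ 1^2 = 1 (mod 92)
47^32 ≡ 1^2 = 1 (mod 92)
47^64 ≡ 1^2 = 1 (mod 92)
47^128 ≡ 1^2 = 1 (mod 92)
47^179 = 47^128 × 47^32 × 47^16 × 47^2 × 47^1 ≡ 1 × 1 × 1 × 1 × 47 (mod 92).
Accumulate the product:
1 × 1 = 1
1 × 1 = 1
1 × 1 = 1
1 × 47 = 47

47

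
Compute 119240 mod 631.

119240 = 188·631 + 612, so 119240 ≡ 612 (mod 631).

612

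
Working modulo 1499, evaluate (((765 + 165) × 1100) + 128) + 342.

765 + 165 = 930
930 × 1100 = 1023000 ≡ 682 (mod 1499)
682 + 128 = 810
810 + 342 = 1152

1152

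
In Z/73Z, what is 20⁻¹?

11

Run the extended Euclidean algorithm:
73 = 3×20 + 13
20 = 1×13 + 7
13 = 1×7 + 6
7 = 1×6 + 1
6 = 6×1 + 0
gcd(20, 73) = 1, so the inverse exists.
Bézout: 1 = −3×73 + 11×20.
So 20⁻¹ ≡ 11 (mod 73).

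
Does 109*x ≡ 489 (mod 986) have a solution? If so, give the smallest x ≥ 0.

gcd(109, 986) = 1, so a unique solution mod 986 exists.
109⁻¹ ≡ 787 (mod 986).
x ≡ 787*489 ≡ 303 (mod 986).

303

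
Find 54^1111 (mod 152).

24

1111 in binary is 10001010111, i.e. 1111 = 1024 + 64 + 16 + 4 + 2 + 1.
54^1 ≡ 54 (mod 152)
54^2 ≡ 54^2 = 2916 ≡ 28 (mod 152)
54^4 ≡ 28^2 = 784 ≡ 24 (mod 152)
54^8 ≡ 24^2 = 576 ≡ 120 (mod 152)
54^16 ≡ 120^2 = 14400 ≡ 112 (mod 152)
54^32 ≡ 112^2 = 12544 ≡ 80 (mod 152)
54^64 ≡ 80^2 = 6400 ≡ 16 (mod 152)
54^128 ≡ 16^2 = 256 ≡ 104 (mod 152)
54^256 ≡ 104^2 = 10816 ≡ 24 (mod 152)
54^512 ≡ 24^2 = 576 ≡ 120 (mod 152)
54^1024 ≡ 120^2 = 14400 ≡ 112 (mod 152)
54^1111 = 54^1024 · 54^64 · 54^16 · 54^4 · 54^2 · 54^1 ≡ 112 · 16 · 112 · 24 · 28 · 54 (mod 152).
Accumulate the product:
112 · 16 = 1792 ≡ 120
120 · 112 = 13440 ≡ 64
64 · 24 = 1536 ≡ 16
16 · 28 = 448 ≡ 144
144 · 54 = 7776 ≡ 24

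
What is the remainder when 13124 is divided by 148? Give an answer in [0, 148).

100

13124 = 88·148 + 100, so 13124 ≡ 100 (mod 148).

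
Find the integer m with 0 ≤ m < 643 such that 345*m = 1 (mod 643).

602

Apply the Euclidean algorithm and back-substitute:
643 = 1·345 + 298
345 = 1·298 + 47
298 = 6·47 + 16
47 = 2·16 + 15
16 = 1·15 + 1
15 = 15·1 + 0
gcd(345, 643) = 1, so the inverse exists.
Back-substitute for 1:
1 = 1·16 − 1·15
  = −1·47 + 3·16
  = 3·298 − 19·47
  = −19·345 + 22·298
  = 22·643 − 41·345
So 345⁻¹ ≡ −41 ≡ 602 (mod 643).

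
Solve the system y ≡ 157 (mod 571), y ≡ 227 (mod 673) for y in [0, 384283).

571⁻¹ mod 673: 571*640 ≡ 1 (mod 673), so 571⁻¹ ≡ 640.
y = 157 + 571*((227 − 157)*640 mod 673) = 157 + 571*382 = 218279.

218279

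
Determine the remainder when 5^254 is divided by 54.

5^1 ≡ 5 (mod 54)
5^2 ≡ 5^2 = 25 (mod 54)
5^4 ≡ 25^2 = 625 ≡ 31 (mod 54)
5^8 ≡ 31^2 = 961 ≡ 43 (mod 54)
5^16 ≡ 43^2 = 1849 ≡ 13 (mod 54)
5^32 ≡ 13^2 = 169 ≡ 7 (mod 54)
5^64 ≡ 7^2 = 49 (mod 54)
5^128 ≡ 49^2 = 2401 ≡ 25 (mod 54)
5^254 = 5^128 · 5^64 · 5^32 · 5^16 · 5^8 · 5^4 · 5^2 ≡ 25 · 49 · 7 · 13 · 43 · 31 · 25 (mod 54).
Accumulate the product:
25 · 49 = 1225 ≡ 37
37 · 7 = 259 ≡ 43
43 · 13 = 559 ≡ 19
19 · 43 = 817 ≡ 7
7 · 31 = 217 ≡ 1
1 · 25 = 25

25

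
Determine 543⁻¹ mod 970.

577

Run the extended Euclidean algorithm:
970 = 1*543 + 427
543 = 1*427 + 116
427 = 3*116 + 79
116 = 1*79 + 37
79 = 2*37 + 5
37 = 7*5 + 2
5 = 2*2 + 1
2 = 2*1 + 0
gcd(543, 970) = 1, so the inverse exists.
Back-substitute for 1:
1 = 1*5 − 2*2
  = −2*37 + 15*5
  = 15*79 − 32*37
  = −32*116 + 47*79
  = 47*427 − 173*116
  = −173*543 + 220*427
  = 220*970 − 393*543
So 543⁻¹ ≡ −393 ≡ 577 (mod 970).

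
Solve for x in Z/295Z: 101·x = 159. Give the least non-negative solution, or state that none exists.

244

gcd(101, 295) = 1, so a unique solution mod 295 exists.
101⁻¹ ≡ 111 (mod 295).
x ≡ 111·159 ≡ 244 (mod 295).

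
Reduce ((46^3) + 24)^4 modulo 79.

9

(46)^3 ≡ 8 (mod 79)
8 + 24 = 32
(32)^4 ≡ 9 (mod 79)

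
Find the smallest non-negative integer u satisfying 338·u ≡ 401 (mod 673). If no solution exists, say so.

43

gcd(338, 673) = 1, so a unique solution mod 673 exists.
338⁻¹ ≡ 225 (mod 673).
u ≡ 225·401 ≡ 43 (mod 673).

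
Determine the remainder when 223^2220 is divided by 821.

159

2220 in binary is 100010101100, i.e. 2220 = 2048 + 128 + 32 + 8 + 4.
223^1 ≡ 223 (mod 821)
223^2 ≡ 223^2 = 49729 ≡ 469 (mod 821)
223^4 ≡ 469^2 = 219961 ≡ 754 (mod 821)
223^8 ≡ 754^2 = 568516 ≡ 384 (mod 821)
223^16 ≡ 384^2 = 147456 ≡ 497 (mod 821)
223^32 ≡ 497^2 = 247009 ≡ 709 (mod 821)
223^64 ≡ 709^2 = 502681 ≡ 229 (mod 821)
223^128 ≡ 229^2 = 52441 ≡ 718 (mod 821)
223^256 ≡ 718^2 = 515524 ≡ 757 (mod 821)
223^512 ≡ 757^2 = 573049 ≡ 812 (mod 821)
223^1024 ≡ 812^2 = 659344 ≡ 81 (mod 821)
223^2048 ≡ 81^2 = 6561 ≡ 814 (mod 821)
223^2220 = 223^2048 · 223^128 · 223^32 · 223^8 · 223^4 ≡ 814 · 718 · 709 · 384 · 754 (mod 821).
Accumulate the product:
814 · 718 = 584452 ≡ 721
721 · 709 = 511189 ≡ 527
527 · 384 = 202368 ≡ 402
402 · 754 = 303108 ≡ 159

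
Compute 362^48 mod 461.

150

By square-and-multiply:
362^1 ≡ 362 (mod 461)
362^2 ≡ 362^2 = 131044 ≡ 120 (mod 461)
362^4 ≡ 120^2 = 14400 ≡ 109 (mod 461)
362^8 ≡ 109^2 = 11881 ≡ 356 (mod 461)
362^16 ≡ 356^2 = 126736 ≡ 422 (mod 461)
362^32 ≡ 422^2 = 178084 ≡ 138 (mod 461)
362^48 = 362^32 · 362^16 ≡ 138 · 422 (mod 461).
138 · 422 = 58236 ≡ 150 (mod 461).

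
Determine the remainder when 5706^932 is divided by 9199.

3901

Compute successive squares:
932 in binary is 1110100100, i.e. 932 = 512 + 256 + 128 + 32 + 4.
5706^1 ≡ 5706 (mod 9199)
5706^2 ≡ 5706^2 = 32558436 ≡ 3175 (mod 9199)
5706^4 ≡ 3175^2 = 10080625 ≡ 7720 (mod 9199)
5706^8 ≡ 7720^2 = 59598400 ≡ 7278 (mod 9199)
5706^16 ≡ 7278^2 = 52969284 ≡ 1442 (mod 9199)
5706^32 ≡ 1442^2 = 2079364 ≡ 390 (mod 9199)
5706^64 ≡ 390^2 = 152100 ≡ 4916 (mod 9199)
5706^128 ≡ 4916^2 = 24167056 ≡ 1283 (mod 9199)
5706^256 ≡ 1283^2 = 1646089 ≡ 8667 (mod 9199)
5706^512 ≡ 8667^2 = 75116889 ≡ 7054 (mod 9199)
5706^932 = 5706^512 × 5706^256 × 5706^128 × 5706^32 × 5706^4 ≡ 7054 × 8667 × 1283 × 390 × 7720 (mod 9199).
Accumulate the product:
7054 × 8667 = 61137018 ≡ 464
464 × 1283 = 595312 ≡ 6576
6576 × 390 = 2564640 ≡ 7318
7318 × 7720 = 56494960 ≡ 3901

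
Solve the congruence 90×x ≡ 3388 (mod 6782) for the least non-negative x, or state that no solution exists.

113

gcd(90, 6782) = 2, and 2 | 3388, so solutions exist.
Divide through by 2: 45×x = 1694 (mod 3391).
45⁻¹ ≡ 1055 (mod 3391).
x ≡ 1055×1694 ≡ 113 (mod 3391).
The smallest non-negative solution is x = 113.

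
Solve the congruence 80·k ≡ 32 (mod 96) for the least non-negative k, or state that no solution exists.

gcd(80, 96) = 16, and 16 | 32, so solutions exist.
Divide through by 16: 5·k ≡ 2 mod 6.
5⁻¹ ≡ 5 (mod 6).
k ≡ 5·2 ≡ 4 (mod 6).
The smallest non-negative solution is k = 4.

4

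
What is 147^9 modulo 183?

147^1 ≡ 147 (mod 183)
147^2 ≡ 147^2 = 21609 ≡ 15 (mod 183)
147^4 ≡ 15^2 = 225 ≡ 42 (mod 183)
147^8 ≡ 42^2 = 1764 ≡ 117 (mod 183)
147^9 = 147^8 × 147^1 ≡ 117 × 147 (mod 183).
117 × 147 = 17199 ≡ 180 (mod 183).

180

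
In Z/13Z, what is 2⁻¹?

13 = 6*2 + 1
2 = 2*1 + 0
gcd(2, 13) = 1, so the inverse exists.
Bézout: 1 = 1*13 − 6*2.
So 2⁻¹ ≡ −6 ≡ 7 (mod 13).

7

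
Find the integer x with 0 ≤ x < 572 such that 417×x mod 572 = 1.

417

572 = 1*417 + 155
417 = 2*155 + 107
155 = 1*107 + 48
107 = 2*48 + 11
48 = 4*11 + 4
11 = 2*4 + 3
4 = 1*3 + 1
3 = 3*1 + 0
gcd(417, 572) = 1, so the inverse exists.
Bézout: 1 = 113*572 − 155*417.
So 417⁻¹ ≡ −155 ≡ 417 (mod 572).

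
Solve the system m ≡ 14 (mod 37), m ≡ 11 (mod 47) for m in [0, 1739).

37⁻¹ mod 47: 37*14 ≡ 1 (mod 47), so 37⁻¹ ≡ 14.
m = 14 + 37*((11 − 14)*14 mod 47) = 14 + 37*5 = 199.

199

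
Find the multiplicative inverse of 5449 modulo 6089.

Apply the Euclidean algorithm and back-substitute:
6089 = 1·5449 + 640
5449 = 8·640 + 329
640 = 1·329 + 311
329 = 1·311 + 18
311 = 17·18 + 5
18 = 3·5 + 3
5 = 1·3 + 2
3 = 1·2 + 1
2 = 2·1 + 0
gcd(5449, 6089) = 1, so the inverse exists.
Bézout: 1 = −2120·6089 + 2369·5449.
So 5449⁻¹ ≡ 2369 (mod 6089).

2369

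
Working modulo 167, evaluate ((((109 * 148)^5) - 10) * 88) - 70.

109 * 148 = 16132 ≡ 100 (mod 167)
(100)^5 ≡ 87 (mod 167)
87 - 10 = 77
77 * 88 = 6776 ≡ 96 (mod 167)
96 - 70 = 26

26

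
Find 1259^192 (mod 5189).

By square-and-multiply:
1259^1 ≡ 1259 (mod 5189)
1259^2 ≡ 1259^2 = 1585081 ≡ 2436 (mod 5189)
1259^4 ≡ 2436^2 = 5934096 ≡ 3069 (mod 5189)
1259^8 ≡ 3069^2 = 9418761 ≡ 726 (mod 5189)
1259^16 ≡ 726^2 = 527076 ≡ 2987 (mod 5189)
1259^32 ≡ 2987^2 = 8922169 ≡ 2278 (mod 5189)
1259^64 ≡ 2278^2 = 5189284 ≡ 284 (mod 5189)
1259^128 ≡ 284^2 = 80656 ≡ 2821 (mod 5189)
1259^192 = 1259^128 · 1259^64 ≡ 2821 · 284 (mod 5189).
2821 · 284 = 801164 ≡ 2058 (mod 5189).

2058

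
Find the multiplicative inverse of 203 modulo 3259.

Run the extended Euclidean algorithm:
3259 = 16·203 + 11
203 = 18·11 + 5
11 = 2·5 + 1
5 = 5·1 + 0
gcd(203, 3259) = 1, so the inverse exists.
Bézout: 1 = 37·3259 − 594·203.
So 203⁻¹ ≡ −594 ≡ 2665 (mod 3259).

2665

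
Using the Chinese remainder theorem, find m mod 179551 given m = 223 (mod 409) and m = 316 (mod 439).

160551

409⁻¹ mod 439: 409·278 ≡ 1 (mod 439), so 409⁻¹ ≡ 278.
m = 223 + 409·((316 − 223)·278 mod 439) = 223 + 409·392 = 160551.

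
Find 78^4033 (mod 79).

Compute successive squares:
78^1 ≡ 78 (mod 79)
78^2 ≡ 78^2 = 6084 ≡ 1 (mod 79)
78^4 ≡ 1^2 = 1 (mod 79)
78^8 ≡ 1^2 = 1 (mod 79)
78^16 ≡ 1^2 = 1 (mod 79)
78^32 ≡ 1^2 = 1 (mod 79)
78^64 ≡ 1^2 = 1 (mod 79)
78^128 ≡ 1^2 = 1 (mod 79)
78^256 ≡ 1^2 = 1 (mod 79)
78^512 ≡ 1^2 = 1 (mod 79)
78^1024 ≡ 1^2 = 1 (mod 79)
78^2048 ≡ 1^2 = 1 (mod 79)
78^4033 = 78^2048 × 78^1024 × 78^512 × 78^256 × 78^128 × 78^64 × 78^1 ≡ 1 × 1 × 1 × 1 × 1 × 1 × 78 (mod 79).
Accumulate the product:
1 × 1 = 1
1 × 1 = 1
1 × 1 = 1
1 × 1 = 1
1 × 1 = 1
1 × 78 = 78

78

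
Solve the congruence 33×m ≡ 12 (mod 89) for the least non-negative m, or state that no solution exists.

57

gcd(33, 89) = 1, so a unique solution mod 89 exists.
33⁻¹ ≡ 27 (mod 89).
m ≡ 27×12 ≡ 57 (mod 89).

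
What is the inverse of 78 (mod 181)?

Apply the Euclidean algorithm and back-substitute:
181 = 2*78 + 25
78 = 3*25 + 3
25 = 8*3 + 1
3 = 3*1 + 0
gcd(78, 181) = 1, so the inverse exists.
Back-substitute for 1:
1 = 1*25 − 8*3
  = −8*78 + 25*25
  = 25*181 − 58*78
So 78⁻¹ ≡ −58 ≡ 123 (mod 181).

123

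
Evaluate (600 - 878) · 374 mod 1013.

367

600 - 878 = -278 ≡ 735 (mod 1013)
735 · 374 = 274890 ≡ 367 (mod 1013)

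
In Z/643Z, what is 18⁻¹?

Apply the Euclidean algorithm and back-substitute:
643 = 35·18 + 13
18 = 1·13 + 5
13 = 2·5 + 3
5 = 1·3 + 2
3 = 1·2 + 1
2 = 2·1 + 0
gcd(18, 643) = 1, so the inverse exists.
Bézout: 1 = 7·643 − 250·18.
So 18⁻¹ ≡ −250 ≡ 393 (mod 643).

393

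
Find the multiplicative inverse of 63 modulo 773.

454

773 = 12×63 + 17
63 = 3×17 + 12
17 = 1×12 + 5
12 = 2×5 + 2
5 = 2×2 + 1
2 = 2×1 + 0
gcd(63, 773) = 1, so the inverse exists.
Back-substitute for 1:
1 = 1×5 − 2×2
  = −2×12 + 5×5
  = 5×17 − 7×12
  = −7×63 + 26×17
  = 26×773 − 319×63
So 63⁻¹ ≡ −319 ≡ 454 (mod 773).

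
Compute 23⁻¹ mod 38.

5

38 = 1*23 + 15
23 = 1*15 + 8
15 = 1*8 + 7
8 = 1*7 + 1
7 = 7*1 + 0
gcd(23, 38) = 1, so the inverse exists.
Back-substitute for 1:
1 = 1*8 − 1*7
  = −1*15 + 2*8
  = 2*23 − 3*15
  = −3*38 + 5*23
So 23⁻¹ ≡ 5 (mod 38).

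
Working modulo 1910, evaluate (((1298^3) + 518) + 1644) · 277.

838

(1298)^3 ≡ 82 (mod 1910)
82 + 518 = 600
600 + 1644 = 2244 ≡ 334 (mod 1910)
334 · 277 = 92518 ≡ 838 (mod 1910)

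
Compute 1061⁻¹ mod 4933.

4933 = 4*1061 + 689
1061 = 1*689 + 372
689 = 1*372 + 317
372 = 1*317 + 55
317 = 5*55 + 42
55 = 1*42 + 13
42 = 3*13 + 3
13 = 4*3 + 1
3 = 3*1 + 0
gcd(1061, 4933) = 1, so the inverse exists.
Bézout: 1 = −328*4933 + 1525*1061.
So 1061⁻¹ ≡ 1525 (mod 4933).

1525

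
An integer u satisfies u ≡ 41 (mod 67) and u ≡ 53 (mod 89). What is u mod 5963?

67⁻¹ mod 89: 67·4 ≡ 1 (mod 89), so 67⁻¹ ≡ 4.
u = 41 + 67·((53 − 41)·4 mod 89) = 41 + 67·48 = 3257.
Check: 3257 mod 67 = 41, 3257 mod 89 = 53. ✓

3257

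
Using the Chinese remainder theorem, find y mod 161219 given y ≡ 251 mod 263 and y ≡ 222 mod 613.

263⁻¹ mod 613: 263*310 ≡ 1 (mod 613), so 263⁻¹ ≡ 310.
y = 251 + 263*((222 − 251)*310 mod 613) = 251 + 263*205 = 54166.

54166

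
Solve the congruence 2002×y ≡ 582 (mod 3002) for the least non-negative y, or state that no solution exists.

873

gcd(2002, 3002) = 2, and 2 | 582, so solutions exist.
Divide through by 2: 1001×y mod 1501 = 291.
1001⁻¹ ≡ 3 (mod 1501).
y ≡ 3×291 ≡ 873 (mod 1501).
The smallest non-negative solution is y = 873.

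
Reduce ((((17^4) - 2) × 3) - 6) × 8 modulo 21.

(17)^4 ≡ 4 (mod 21)
4 - 2 = 2
2 × 3 = 6
6 - 6 = 0
0 × 8 = 0

0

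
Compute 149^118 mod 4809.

By square-and-multiply:
118 in binary is 1110110, i.e. 118 = 64 + 32 + 16 + 4 + 2.
149^1 ≡ 149 (mod 4809)
149^2 ≡ 149^2 = 22201 ≡ 2965 (mod 4809)
149^4 ≡ 2965^2 = 8791225 ≡ 373 (mod 4809)
149^8 ≡ 373^2 = 139129 ≡ 4477 (mod 4809)
149^16 ≡ 4477^2 = 20043529 ≡ 4426 (mod 4809)
149^32 ≡ 4426^2 = 19589476 ≡ 2419 (mod 4809)
149^64 ≡ 2419^2 = 5851561 ≡ 3817 (mod 4809)
149^118 = 149^64 · 149^32 · 149^16 · 149^4 · 149^2 ≡ 3817 · 2419 · 4426 · 373 · 2965 (mod 4809).
Accumulate the product:
3817 · 2419 = 9233323 ≡ 43
43 · 4426 = 190318 ≡ 2767
2767 · 373 = 1032091 ≡ 2965
2965 · 2965 = 8791225 ≡ 373

373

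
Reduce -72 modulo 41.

-72 = -2×41 + 10, so -72 ≡ 10 (mod 41).

10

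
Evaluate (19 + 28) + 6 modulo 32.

21

19 + 28 = 47 ≡ 15 (mod 32)
15 + 6 = 21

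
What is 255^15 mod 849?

Using repeated squaring:
15 in binary is 1111, i.e. 15 = 8 + 4 + 2 + 1.
255^1 ≡ 255 (mod 849)
255^2 ≡ 255^2 = 65025 ≡ 501 (mod 849)
255^4 ≡ 501^2 = 251001 ≡ 546 (mod 849)
255^8 ≡ 546^2 = 298116 ≡ 117 (mod 849)
255^15 = 255^8 · 255^4 · 255^2 · 255^1 ≡ 117 · 546 · 501 · 255 (mod 849).
Accumulate the product:
117 · 546 = 63882 ≡ 207
207 · 501 = 103707 ≡ 129
129 · 255 = 32895 ≡ 633

633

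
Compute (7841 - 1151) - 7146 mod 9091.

8635

7841 - 1151 = 6690
6690 - 7146 = -456 ≡ 8635 (mod 9091)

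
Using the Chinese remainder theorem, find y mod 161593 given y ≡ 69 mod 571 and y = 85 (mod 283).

98852

571⁻¹ mod 283: 571·170 ≡ 1 (mod 283), so 571⁻¹ ≡ 170.
y = 69 + 571·((85 − 69)·170 mod 283) = 69 + 571·173 = 98852.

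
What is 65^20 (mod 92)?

By square-and-multiply:
20 in binary is 10100, i.e. 20 = 16 + 4.
65^1 ≡ 65 (mod 92)
65^2 ≡ 65^2 = 4225 ≡ 85 (mod 92)
65^4 ≡ 85^2 = 7225 ≡ 49 (mod 92)
65^8 ≡ 49^2 = 2401 ≡ 9 (mod 92)
65^16 ≡ 9^2 = 81 (mod 92)
65^20 = 65^16 × 65^4 ≡ 81 × 49 (mod 92).
81 × 49 = 3969 ≡ 13 (mod 92).

13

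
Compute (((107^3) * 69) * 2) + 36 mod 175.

(107)^3 ≡ 43 (mod 175)
43 * 69 = 2967 ≡ 167 (mod 175)
167 * 2 = 334 ≡ 159 (mod 175)
159 + 36 = 195 ≡ 20 (mod 175)

20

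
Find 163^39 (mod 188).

Using repeated squaring:
39 in binary is 100111, i.e. 39 = 32 + 4 + 2 + 1.
163^1 ≡ 163 (mod 188)
163^2 ≡ 163^2 = 26569 ≡ 61 (mod 188)
163^4 ≡ 61^2 = 3721 ≡ 149 (mod 188)
163^8 ≡ 149^2 = 22201 ≡ 17 (mod 188)
163^16 ≡ 17^2 = 289 ≡ 101 (mod 188)
163^32 ≡ 101^2 = 10201 ≡ 49 (mod 188)
163^39 = 163^32 * 163^4 * 163^2 * 163^1 ≡ 49 * 149 * 61 * 163 (mod 188).
Accumulate the product:
49 * 149 = 7301 ≡ 157
157 * 61 = 9577 ≡ 177
177 * 163 = 28851 ≡ 87

87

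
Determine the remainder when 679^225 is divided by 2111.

974

225 in binary is 11100001, i.e. 225 = 128 + 64 + 32 + 1.
679^1 ≡ 679 (mod 2111)
679^2 ≡ 679^2 = 461041 ≡ 843 (mod 2111)
679^4 ≡ 843^2 = 710649 ≡ 1353 (mod 2111)
679^8 ≡ 1353^2 = 1830609 ≡ 372 (mod 2111)
679^16 ≡ 372^2 = 138384 ≡ 1169 (mod 2111)
679^32 ≡ 1169^2 = 1366561 ≡ 744 (mod 2111)
679^64 ≡ 744^2 = 553536 ≡ 454 (mod 2111)
679^128 ≡ 454^2 = 206116 ≡ 1349 (mod 2111)
679^225 = 679^128 · 679^64 · 679^32 · 679^1 ≡ 1349 · 454 · 744 · 679 (mod 2111).
Accumulate the product:
1349 · 454 = 612446 ≡ 256
256 · 744 = 190464 ≡ 474
474 · 679 = 321846 ≡ 974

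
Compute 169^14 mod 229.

Compute successive squares:
14 in binary is 1110, i.e. 14 = 8 + 4 + 2.
169^1 ≡ 169 (mod 229)
169^2 ≡ 169^2 = 28561 ≡ 165 (mod 229)
169^4 ≡ 165^2 = 27225 ≡ 203 (mod 229)
169^8 ≡ 203^2 = 41209 ≡ 218 (mod 229)
169^14 = 169^8 · 169^4 · 169^2 ≡ 218 · 203 · 165 (mod 229).
Accumulate the product:
218 · 203 = 44254 ≡ 57
57 · 165 = 9405 ≡ 16

16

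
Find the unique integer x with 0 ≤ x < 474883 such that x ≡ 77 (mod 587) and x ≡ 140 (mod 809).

352864

587⁻¹ mod 809: 587·215 ≡ 1 (mod 809), so 587⁻¹ ≡ 215.
x = 77 + 587·((140 − 77)·215 mod 809) = 77 + 587·601 = 352864.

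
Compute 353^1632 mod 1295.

By square-and-multiply:
1632 in binary is 11001100000, i.e. 1632 = 1024 + 512 + 64 + 32.
353^1 ≡ 353 (mod 1295)
353^2 ≡ 353^2 = 124609 ≡ 289 (mod 1295)
353^4 ≡ 289^2 = 83521 ≡ 641 (mod 1295)
353^8 ≡ 641^2 = 410881 ≡ 366 (mod 1295)
353^16 ≡ 366^2 = 133956 ≡ 571 (mod 1295)
353^32 ≡ 571^2 = 326041 ≡ 996 (mod 1295)
353^64 ≡ 996^2 = 992016 ≡ 46 (mod 1295)
353^128 ≡ 46^2 = 2116 ≡ 821 (mod 1295)
353^256 ≡ 821^2 = 674041 ≡ 641 (mod 1295)
353^512 ≡ 641^2 = 410881 ≡ 366 (mod 1295)
353^1024 ≡ 366^2 = 133956 ≡ 571 (mod 1295)
353^1632 = 353^1024 * 353^512 * 353^64 * 353^32 ≡ 571 * 366 * 46 * 996 (mod 1295).
Accumulate the product:
571 * 366 = 208986 ≡ 491
491 * 46 = 22586 ≡ 571
571 * 996 = 568716 ≡ 211

211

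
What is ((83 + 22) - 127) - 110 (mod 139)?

7

83 + 22 = 105
105 - 127 = -22 ≡ 117 (mod 139)
117 - 110 = 7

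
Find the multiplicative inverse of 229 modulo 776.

61

776 = 3×229 + 89
229 = 2×89 + 51
89 = 1×51 + 38
51 = 1×38 + 13
38 = 2×13 + 12
13 = 1×12 + 1
12 = 12×1 + 0
gcd(229, 776) = 1, so the inverse exists.
Bézout: 1 = −18×776 + 61×229.
So 229⁻¹ ≡ 61 (mod 776).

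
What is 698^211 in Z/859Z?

63

Compute successive squares:
698^1 ≡ 698 (mod 859)
698^2 ≡ 698^2 = 487204 ≡ 151 (mod 859)
698^4 ≡ 151^2 = 22801 ≡ 467 (mod 859)
698^8 ≡ 467^2 = 218089 ≡ 762 (mod 859)
698^16 ≡ 762^2 = 580644 ≡ 819 (mod 859)
698^32 ≡ 819^2 = 670761 ≡ 741 (mod 859)
698^64 ≡ 741^2 = 549081 ≡ 180 (mod 859)
698^128 ≡ 180^2 = 32400 ≡ 617 (mod 859)
698^211 = 698^128 × 698^64 × 698^16 × 698^2 × 698^1 ≡ 617 × 180 × 819 × 151 × 698 (mod 859).
Accumulate the product:
617 × 180 = 111060 ≡ 249
249 × 819 = 203931 ≡ 348
348 × 151 = 52548 ≡ 149
149 × 698 = 104002 ≡ 63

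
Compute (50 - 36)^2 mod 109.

50 - 36 = 14
(14)^2 ≡ 87 (mod 109)

87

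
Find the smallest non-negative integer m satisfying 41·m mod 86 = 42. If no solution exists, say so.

22

gcd(41, 86) = 1, so a unique solution mod 86 exists.
41⁻¹ ≡ 21 (mod 86).
m ≡ 21·42 ≡ 22 (mod 86).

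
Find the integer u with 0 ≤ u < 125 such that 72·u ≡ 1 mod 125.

Run the extended Euclidean algorithm:
125 = 1×72 + 53
72 = 1×53 + 19
53 = 2×19 + 15
19 = 1×15 + 4
15 = 3×4 + 3
4 = 1×3 + 1
3 = 3×1 + 0
gcd(72, 125) = 1, so the inverse exists.
Bézout: 1 = −19×125 + 33×72.
So 72⁻¹ ≡ 33 (mod 125).

33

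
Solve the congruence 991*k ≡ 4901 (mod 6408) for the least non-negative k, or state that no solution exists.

gcd(991, 6408) = 1, so a unique solution mod 6408 exists.
991⁻¹ ≡ 4591 (mod 6408).
k ≡ 4591*4901 ≡ 2003 (mod 6408).

2003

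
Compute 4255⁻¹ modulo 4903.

4903 = 1·4255 + 648
4255 = 6·648 + 367
648 = 1·367 + 281
367 = 1·281 + 86
281 = 3·86 + 23
86 = 3·23 + 17
23 = 1·17 + 6
17 = 2·6 + 5
6 = 1·5 + 1
5 = 5·1 + 0
gcd(4255, 4903) = 1, so the inverse exists.
Back-substitute for 1:
1 = 1·6 − 1·5
  = −1·17 + 3·6
  = 3·23 − 4·17
  = −4·86 + 15·23
  = 15·281 − 49·86
  = −49·367 + 64·281
  = 64·648 − 113·367
  = −113·4255 + 742·648
  = 742·4903 − 855·4255
So 4255⁻¹ ≡ −855 ≡ 4048 (mod 4903).

4048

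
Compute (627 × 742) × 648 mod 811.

224

627 × 742 = 465234 ≡ 531 (mod 811)
531 × 648 = 344088 ≡ 224 (mod 811)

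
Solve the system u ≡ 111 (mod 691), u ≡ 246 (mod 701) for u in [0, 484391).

691⁻¹ mod 701: 691·70 ≡ 1 (mod 701), so 691⁻¹ ≡ 70.
u = 111 + 691·((246 − 111)·70 mod 701) = 111 + 691·337 = 232978.
Check: 232978 mod 691 = 111, 232978 mod 701 = 246. ✓

232978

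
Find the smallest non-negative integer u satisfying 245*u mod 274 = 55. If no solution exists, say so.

gcd(245, 274) = 1, so a unique solution mod 274 exists.
245⁻¹ ≡ 85 (mod 274).
u ≡ 85*55 ≡ 17 (mod 274).

17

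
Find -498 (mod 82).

76

-498 = -7×82 + 76, so -498 ≡ 76 (mod 82).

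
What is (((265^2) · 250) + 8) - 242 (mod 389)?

(265)^2 ≡ 205 (mod 389)
205 · 250 = 51250 ≡ 291 (mod 389)
291 + 8 = 299
299 - 242 = 57

57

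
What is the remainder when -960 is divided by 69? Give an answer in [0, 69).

6

-960 = -14·69 + 6, so -960 ≡ 6 (mod 69).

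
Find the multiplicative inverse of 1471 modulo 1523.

205

1523 = 1×1471 + 52
1471 = 28×52 + 15
52 = 3×15 + 7
15 = 2×7 + 1
7 = 7×1 + 0
gcd(1471, 1523) = 1, so the inverse exists.
Back-substitute for 1:
1 = 1×15 − 2×7
  = −2×52 + 7×15
  = 7×1471 − 198×52
  = −198×1523 + 205×1471
So 1471⁻¹ ≡ 205 (mod 1523).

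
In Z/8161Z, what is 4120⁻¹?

4752

By the extended Euclidean algorithm:
8161 = 1*4120 + 4041
4120 = 1*4041 + 79
4041 = 51*79 + 12
79 = 6*12 + 7
12 = 1*7 + 5
7 = 1*5 + 2
5 = 2*2 + 1
2 = 2*1 + 0
gcd(4120, 8161) = 1, so the inverse exists.
Back-substitute for 1:
1 = 1*5 − 2*2
  = −2*7 + 3*5
  = 3*12 − 5*7
  = −5*79 + 33*12
  = 33*4041 − 1688*79
  = −1688*4120 + 1721*4041
  = 1721*8161 − 3409*4120
So 4120⁻¹ ≡ −3409 ≡ 4752 (mod 8161).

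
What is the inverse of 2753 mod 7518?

Run the extended Euclidean algorithm:
7518 = 2*2753 + 2012
2753 = 1*2012 + 741
2012 = 2*741 + 530
741 = 1*530 + 211
530 = 2*211 + 108
211 = 1*108 + 103
108 = 1*103 + 5
103 = 20*5 + 3
5 = 1*3 + 2
3 = 1*2 + 1
2 = 2*1 + 0
gcd(2753, 7518) = 1, so the inverse exists.
Back-substitute for 1:
1 = 1*3 − 1*2
  = −1*5 + 2*3
  = 2*103 − 41*5
  = −41*108 + 43*103
  = 43*211 − 84*108
  = −84*530 + 211*211
  = 211*741 − 295*530
  = −295*2012 + 801*741
  = 801*2753 − 1096*2012
  = −1096*7518 + 2993*2753
So 2753⁻¹ ≡ 2993 (mod 7518).

2993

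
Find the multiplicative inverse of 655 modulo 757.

141

757 = 1*655 + 102
655 = 6*102 + 43
102 = 2*43 + 16
43 = 2*16 + 11
16 = 1*11 + 5
11 = 2*5 + 1
5 = 5*1 + 0
gcd(655, 757) = 1, so the inverse exists.
Bézout: 1 = −122*757 + 141*655.
So 655⁻¹ ≡ 141 (mod 757).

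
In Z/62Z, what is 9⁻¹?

7

62 = 6×9 + 8
9 = 1×8 + 1
8 = 8×1 + 0
gcd(9, 62) = 1, so the inverse exists.
Back-substitute for 1:
1 = 1×9 − 1×8
  = −1×62 + 7×9
So 9⁻¹ ≡ 7 (mod 62).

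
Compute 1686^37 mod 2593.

1838

By square-and-multiply:
1686^1 ≡ 1686 (mod 2593)
1686^2 ≡ 1686^2 = 2842596 ≡ 668 (mod 2593)
1686^4 ≡ 668^2 = 446224 ≡ 228 (mod 2593)
1686^8 ≡ 228^2 = 51984 ≡ 124 (mod 2593)
1686^16 ≡ 124^2 = 15376 ≡ 2411 (mod 2593)
1686^32 ≡ 2411^2 = 5812921 ≡ 2008 (mod 2593)
1686^37 = 1686^32 × 1686^4 × 1686^1 ≡ 2008 × 228 × 1686 (mod 2593).
Accumulate the product:
2008 × 228 = 457824 ≡ 1456
1456 × 1686 = 2454816 ≡ 1838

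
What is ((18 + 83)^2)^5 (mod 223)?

76

18 + 83 = 101
(101)^2 ≡ 166 (mod 223)
(166)^5 ≡ 76 (mod 223)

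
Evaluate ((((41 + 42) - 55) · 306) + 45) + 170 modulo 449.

41 + 42 = 83
83 - 55 = 28
28 · 306 = 8568 ≡ 37 (mod 449)
37 + 45 = 82
82 + 170 = 252

252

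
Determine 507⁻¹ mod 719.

78

By the extended Euclidean algorithm:
719 = 1×507 + 212
507 = 2×212 + 83
212 = 2×83 + 46
83 = 1×46 + 37
46 = 1×37 + 9
37 = 4×9 + 1
9 = 9×1 + 0
gcd(507, 719) = 1, so the inverse exists.
Bézout: 1 = −55×719 + 78×507.
So 507⁻¹ ≡ 78 (mod 719).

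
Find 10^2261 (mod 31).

2261 in binary is 100011010101, i.e. 2261 = 2048 + 128 + 64 + 16 + 4 + 1.
10^1 ≡ 10 (mod 31)
10^2 ≡ 10^2 = 100 ≡ 7 (mod 31)
10^4 ≡ 7^2 = 49 ≡ 18 (mod 31)
10^8 ≡ 18^2 = 324 ≡ 14 (mod 31)
10^16 ≡ 14^2 = 196 ≡ 10 (mod 31)
10^32 ≡ 10^2 = 100 ≡ 7 (mod 31)
10^64 ≡ 7^2 = 49 ≡ 18 (mod 31)
10^128 ≡ 18^2 = 324 ≡ 14 (mod 31)
10^256 ≡ 14^2 = 196 ≡ 10 (mod 31)
10^512 ≡ 10^2 = 100 ≡ 7 (mod 31)
10^1024 ≡ 7^2 = 49 ≡ 18 (mod 31)
10^2048 ≡ 18^2 = 324 ≡ 14 (mod 31)
10^2261 = 10^2048 × 10^128 × 10^64 × 10^16 × 10^4 × 10^1 ≡ 14 × 14 × 18 × 10 × 18 × 10 (mod 31).
Accumulate the product:
14 × 14 = 196 ≡ 10
10 × 18 = 180 ≡ 25
25 × 10 = 250 ≡ 2
2 × 18 = 36 ≡ 5
5 × 10 = 50 ≡ 19

19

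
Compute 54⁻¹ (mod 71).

71 = 1·54 + 17
54 = 3·17 + 3
17 = 5·3 + 2
3 = 1·2 + 1
2 = 2·1 + 0
gcd(54, 71) = 1, so the inverse exists.
Back-substitute for 1:
1 = 1·3 − 1·2
  = −1·17 + 6·3
  = 6·54 − 19·17
  = −19·71 + 25·54
So 54⁻¹ ≡ 25 (mod 71).

25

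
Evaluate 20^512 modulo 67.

Compute successive squares:
20^1 ≡ 20 (mod 67)
20^2 ≡ 20^2 = 400 ≡ 65 (mod 67)
20^4 ≡ 65^2 = 4225 ≡ 4 (mod 67)
20^8 ≡ 4^2 = 16 (mod 67)
20^16 ≡ 16^2 = 256 ≡ 55 (mod 67)
20^32 ≡ 55^2 = 3025 ≡ 10 (mod 67)
20^64 ≡ 10^2 = 100 ≡ 33 (mod 67)
20^128 ≡ 33^2 = 1089 ≡ 17 (mod 67)
20^256 ≡ 17^2 = 289 ≡ 21 (mod 67)
20^512 ≡ 21^2 = 441 ≡ 39 (mod 67)
So 20^512 ≡ 39 (mod 67).

39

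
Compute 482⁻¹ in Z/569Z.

327

569 = 1*482 + 87
482 = 5*87 + 47
87 = 1*47 + 40
47 = 1*40 + 7
40 = 5*7 + 5
7 = 1*5 + 2
5 = 2*2 + 1
2 = 2*1 + 0
gcd(482, 569) = 1, so the inverse exists.
Back-substitute for 1:
1 = 1*5 − 2*2
  = −2*7 + 3*5
  = 3*40 − 17*7
  = −17*47 + 20*40
  = 20*87 − 37*47
  = −37*482 + 205*87
  = 205*569 − 242*482
So 482⁻¹ ≡ −242 ≡ 327 (mod 569).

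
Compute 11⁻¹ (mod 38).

7

38 = 3*11 + 5
11 = 2*5 + 1
5 = 5*1 + 0
gcd(11, 38) = 1, so the inverse exists.
Bézout: 1 = −2*38 + 7*11.
So 11⁻¹ ≡ 7 (mod 38).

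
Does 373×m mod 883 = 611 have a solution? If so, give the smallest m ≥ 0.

236

gcd(373, 883) = 1, so a unique solution mod 883 exists.
373⁻¹ ≡ 116 (mod 883).
m ≡ 116×611 ≡ 236 (mod 883).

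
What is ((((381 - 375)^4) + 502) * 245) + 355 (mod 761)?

246

381 - 375 = 6
(6)^4 ≡ 535 (mod 761)
535 + 502 = 1037 ≡ 276 (mod 761)
276 * 245 = 67620 ≡ 652 (mod 761)
652 + 355 = 1007 ≡ 246 (mod 761)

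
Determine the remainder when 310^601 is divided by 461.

601 in binary is 1001011001, i.e. 601 = 512 + 64 + 16 + 8 + 1.
310^1 ≡ 310 (mod 461)
310^2 ≡ 310^2 = 96100 ≡ 212 (mod 461)
310^4 ≡ 212^2 = 44944 ≡ 227 (mod 461)
310^8 ≡ 227^2 = 51529 ≡ 358 (mod 461)
310^16 ≡ 358^2 = 128164 ≡ 6 (mod 461)
310^32 ≡ 6^2 = 36 (mod 461)
310^64 ≡ 36^2 = 1296 ≡ 374 (mod 461)
310^128 ≡ 374^2 = 139876 ≡ 193 (mod 461)
310^256 ≡ 193^2 = 37249 ≡ 369 (mod 461)
310^512 ≡ 369^2 = 136161 ≡ 166 (mod 461)
310^601 = 310^512 · 310^64 · 310^16 · 310^8 · 310^1 ≡ 166 · 374 · 6 · 358 · 310 (mod 461).
Accumulate the product:
166 · 374 = 62084 ≡ 310
310 · 6 = 1860 ≡ 16
16 · 358 = 5728 ≡ 196
196 · 310 = 60760 ≡ 369

369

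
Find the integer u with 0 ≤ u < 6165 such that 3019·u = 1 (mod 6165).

Run the extended Euclidean algorithm:
6165 = 2×3019 + 127
3019 = 23×127 + 98
127 = 1×98 + 29
98 = 3×29 + 11
29 = 2×11 + 7
11 = 1×7 + 4
7 = 1×4 + 3
4 = 1×3 + 1
3 = 3×1 + 0
gcd(3019, 6165) = 1, so the inverse exists.
Back-substitute for 1:
1 = 1×4 − 1×3
  = −1×7 + 2×4
  = 2×11 − 3×7
  = −3×29 + 8×11
  = 8×98 − 27×29
  = −27×127 + 35×98
  = 35×3019 − 832×127
  = −832×6165 + 1699×3019
So 3019⁻¹ ≡ 1699 (mod 6165).

1699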